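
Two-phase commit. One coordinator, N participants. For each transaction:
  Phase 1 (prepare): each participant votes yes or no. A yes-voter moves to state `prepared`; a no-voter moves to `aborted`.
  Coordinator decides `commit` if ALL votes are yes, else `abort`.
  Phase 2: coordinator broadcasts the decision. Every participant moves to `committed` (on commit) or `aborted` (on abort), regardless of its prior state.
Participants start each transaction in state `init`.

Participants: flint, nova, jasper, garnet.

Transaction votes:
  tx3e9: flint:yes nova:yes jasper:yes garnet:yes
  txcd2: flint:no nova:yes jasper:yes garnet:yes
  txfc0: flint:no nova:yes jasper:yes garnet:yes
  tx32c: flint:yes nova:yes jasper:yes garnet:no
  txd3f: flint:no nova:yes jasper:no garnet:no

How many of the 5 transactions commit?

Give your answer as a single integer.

tx3e9: all yes -> commit (commits=1)
txcd2: no from flint -> abort (commits=1)
txfc0: no from flint -> abort (commits=1)
tx32c: no from garnet -> abort (commits=1)
txd3f: no from flint, jasper, garnet -> abort (commits=1)

Answer: 1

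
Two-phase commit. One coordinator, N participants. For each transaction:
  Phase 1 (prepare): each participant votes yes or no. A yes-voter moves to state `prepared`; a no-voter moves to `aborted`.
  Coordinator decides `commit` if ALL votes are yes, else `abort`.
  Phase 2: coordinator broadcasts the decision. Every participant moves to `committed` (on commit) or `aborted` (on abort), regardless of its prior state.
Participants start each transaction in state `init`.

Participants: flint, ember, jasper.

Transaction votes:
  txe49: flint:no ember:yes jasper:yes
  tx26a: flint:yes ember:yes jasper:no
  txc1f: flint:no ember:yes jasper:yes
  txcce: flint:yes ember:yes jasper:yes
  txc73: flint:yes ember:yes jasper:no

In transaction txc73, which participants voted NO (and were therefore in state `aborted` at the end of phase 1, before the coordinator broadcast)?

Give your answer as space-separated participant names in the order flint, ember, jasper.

Answer: jasper

Derivation:
Txn txc73 phase 1: flint yes -> prepared; ember yes -> prepared; jasper no -> aborted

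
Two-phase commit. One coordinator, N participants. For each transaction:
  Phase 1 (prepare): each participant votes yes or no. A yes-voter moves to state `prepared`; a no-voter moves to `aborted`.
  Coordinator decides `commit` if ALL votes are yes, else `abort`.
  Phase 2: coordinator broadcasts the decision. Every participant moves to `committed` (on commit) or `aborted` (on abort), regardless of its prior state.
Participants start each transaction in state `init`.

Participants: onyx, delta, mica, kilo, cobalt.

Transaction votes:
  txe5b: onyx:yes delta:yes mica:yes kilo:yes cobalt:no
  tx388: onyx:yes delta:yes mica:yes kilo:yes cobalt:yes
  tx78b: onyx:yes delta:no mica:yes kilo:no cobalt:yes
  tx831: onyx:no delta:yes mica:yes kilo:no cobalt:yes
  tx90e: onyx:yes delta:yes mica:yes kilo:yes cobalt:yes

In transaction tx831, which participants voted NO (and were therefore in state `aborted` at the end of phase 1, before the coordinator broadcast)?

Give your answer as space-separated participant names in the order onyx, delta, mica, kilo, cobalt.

Txn tx831 phase 1: onyx no -> aborted; delta yes -> prepared; mica yes -> prepared; kilo no -> aborted; cobalt yes -> prepared

Answer: onyx kilo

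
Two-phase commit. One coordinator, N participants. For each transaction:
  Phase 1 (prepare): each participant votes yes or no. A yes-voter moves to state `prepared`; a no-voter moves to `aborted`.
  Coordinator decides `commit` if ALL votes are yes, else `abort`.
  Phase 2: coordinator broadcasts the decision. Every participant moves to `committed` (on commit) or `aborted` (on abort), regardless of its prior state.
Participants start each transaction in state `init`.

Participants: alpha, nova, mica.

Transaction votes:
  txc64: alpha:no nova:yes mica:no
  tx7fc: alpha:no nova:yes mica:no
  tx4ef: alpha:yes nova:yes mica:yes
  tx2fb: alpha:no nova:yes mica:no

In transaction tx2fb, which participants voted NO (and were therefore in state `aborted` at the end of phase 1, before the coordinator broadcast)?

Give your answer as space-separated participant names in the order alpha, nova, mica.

Answer: alpha mica

Derivation:
Txn tx2fb phase 1: alpha no -> aborted; nova yes -> prepared; mica no -> aborted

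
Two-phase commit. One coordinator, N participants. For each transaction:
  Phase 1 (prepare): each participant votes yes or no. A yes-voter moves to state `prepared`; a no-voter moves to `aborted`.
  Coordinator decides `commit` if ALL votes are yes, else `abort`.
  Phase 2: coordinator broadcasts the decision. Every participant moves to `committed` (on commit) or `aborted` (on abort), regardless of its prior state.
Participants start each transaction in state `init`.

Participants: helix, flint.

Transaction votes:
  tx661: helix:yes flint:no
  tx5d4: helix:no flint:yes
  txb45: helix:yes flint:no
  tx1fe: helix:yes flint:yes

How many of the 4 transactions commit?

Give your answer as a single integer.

Answer: 1

Derivation:
tx661: no from flint -> abort (commits=0)
tx5d4: no from helix -> abort (commits=0)
txb45: no from flint -> abort (commits=0)
tx1fe: all yes -> commit (commits=1)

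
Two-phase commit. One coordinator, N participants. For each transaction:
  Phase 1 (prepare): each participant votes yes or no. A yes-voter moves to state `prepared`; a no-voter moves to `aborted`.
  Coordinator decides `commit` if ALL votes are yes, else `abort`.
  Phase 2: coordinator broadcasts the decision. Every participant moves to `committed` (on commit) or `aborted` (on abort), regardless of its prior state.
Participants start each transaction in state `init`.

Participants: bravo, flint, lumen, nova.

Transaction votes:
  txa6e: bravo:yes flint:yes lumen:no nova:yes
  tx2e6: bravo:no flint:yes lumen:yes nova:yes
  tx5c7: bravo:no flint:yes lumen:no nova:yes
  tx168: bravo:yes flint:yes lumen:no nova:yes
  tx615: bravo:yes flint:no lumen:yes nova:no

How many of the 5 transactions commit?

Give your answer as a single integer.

txa6e: no from lumen -> abort (commits=0)
tx2e6: no from bravo -> abort (commits=0)
tx5c7: no from bravo, lumen -> abort (commits=0)
tx168: no from lumen -> abort (commits=0)
tx615: no from flint, nova -> abort (commits=0)

Answer: 0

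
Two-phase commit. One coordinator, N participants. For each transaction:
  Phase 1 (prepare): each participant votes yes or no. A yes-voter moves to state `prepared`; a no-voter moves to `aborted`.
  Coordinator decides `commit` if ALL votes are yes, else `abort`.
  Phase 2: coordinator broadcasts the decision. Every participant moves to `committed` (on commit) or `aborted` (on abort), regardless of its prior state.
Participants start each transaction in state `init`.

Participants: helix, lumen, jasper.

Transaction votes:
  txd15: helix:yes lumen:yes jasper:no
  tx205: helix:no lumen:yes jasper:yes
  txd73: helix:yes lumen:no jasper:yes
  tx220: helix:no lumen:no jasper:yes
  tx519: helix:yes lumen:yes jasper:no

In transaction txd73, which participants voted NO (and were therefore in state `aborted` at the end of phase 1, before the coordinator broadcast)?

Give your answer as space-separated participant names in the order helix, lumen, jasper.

Txn txd73 phase 1: helix yes -> prepared; lumen no -> aborted; jasper yes -> prepared

Answer: lumen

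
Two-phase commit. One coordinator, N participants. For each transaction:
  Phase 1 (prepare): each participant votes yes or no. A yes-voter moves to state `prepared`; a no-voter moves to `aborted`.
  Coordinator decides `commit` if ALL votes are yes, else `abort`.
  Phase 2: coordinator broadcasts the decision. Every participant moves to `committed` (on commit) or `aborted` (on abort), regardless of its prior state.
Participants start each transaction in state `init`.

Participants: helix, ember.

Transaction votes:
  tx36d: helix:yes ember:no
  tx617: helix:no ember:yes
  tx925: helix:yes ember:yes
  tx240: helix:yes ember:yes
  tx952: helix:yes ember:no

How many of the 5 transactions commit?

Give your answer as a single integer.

tx36d: no from ember -> abort (commits=0)
tx617: no from helix -> abort (commits=0)
tx925: all yes -> commit (commits=1)
tx240: all yes -> commit (commits=2)
tx952: no from ember -> abort (commits=2)

Answer: 2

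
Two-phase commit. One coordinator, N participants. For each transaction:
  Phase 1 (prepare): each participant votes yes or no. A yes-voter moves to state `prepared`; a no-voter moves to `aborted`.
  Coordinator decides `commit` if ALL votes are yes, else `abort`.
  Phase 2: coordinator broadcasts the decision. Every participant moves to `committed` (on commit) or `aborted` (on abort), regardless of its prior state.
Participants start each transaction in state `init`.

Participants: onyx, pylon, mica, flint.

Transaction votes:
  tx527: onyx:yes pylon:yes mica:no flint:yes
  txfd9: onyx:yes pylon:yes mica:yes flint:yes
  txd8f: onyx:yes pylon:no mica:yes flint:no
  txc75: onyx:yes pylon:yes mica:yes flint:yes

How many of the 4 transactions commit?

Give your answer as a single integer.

Answer: 2

Derivation:
tx527: no from mica -> abort (commits=0)
txfd9: all yes -> commit (commits=1)
txd8f: no from pylon, flint -> abort (commits=1)
txc75: all yes -> commit (commits=2)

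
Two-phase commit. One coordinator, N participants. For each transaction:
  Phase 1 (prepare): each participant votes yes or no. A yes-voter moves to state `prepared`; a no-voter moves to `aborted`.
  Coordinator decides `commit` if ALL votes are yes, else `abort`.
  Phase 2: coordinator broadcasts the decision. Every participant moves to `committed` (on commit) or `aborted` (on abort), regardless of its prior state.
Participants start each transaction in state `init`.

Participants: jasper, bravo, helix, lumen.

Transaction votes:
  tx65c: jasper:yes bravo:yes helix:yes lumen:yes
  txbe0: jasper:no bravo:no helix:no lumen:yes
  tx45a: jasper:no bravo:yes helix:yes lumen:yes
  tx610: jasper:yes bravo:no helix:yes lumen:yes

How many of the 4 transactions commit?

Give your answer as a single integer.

Answer: 1

Derivation:
tx65c: all yes -> commit (commits=1)
txbe0: no from jasper, bravo, helix -> abort (commits=1)
tx45a: no from jasper -> abort (commits=1)
tx610: no from bravo -> abort (commits=1)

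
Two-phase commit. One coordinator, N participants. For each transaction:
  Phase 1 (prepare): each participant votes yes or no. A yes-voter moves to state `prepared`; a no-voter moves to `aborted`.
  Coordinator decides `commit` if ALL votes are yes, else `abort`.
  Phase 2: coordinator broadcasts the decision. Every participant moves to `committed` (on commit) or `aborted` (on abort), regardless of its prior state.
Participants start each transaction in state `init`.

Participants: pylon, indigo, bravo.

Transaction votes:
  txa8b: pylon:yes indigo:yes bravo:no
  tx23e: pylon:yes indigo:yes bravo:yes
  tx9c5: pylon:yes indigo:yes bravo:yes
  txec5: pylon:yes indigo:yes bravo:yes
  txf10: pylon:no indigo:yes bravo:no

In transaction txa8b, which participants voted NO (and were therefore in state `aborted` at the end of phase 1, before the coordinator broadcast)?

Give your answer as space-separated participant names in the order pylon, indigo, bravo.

Txn txa8b phase 1: pylon yes -> prepared; indigo yes -> prepared; bravo no -> aborted

Answer: bravo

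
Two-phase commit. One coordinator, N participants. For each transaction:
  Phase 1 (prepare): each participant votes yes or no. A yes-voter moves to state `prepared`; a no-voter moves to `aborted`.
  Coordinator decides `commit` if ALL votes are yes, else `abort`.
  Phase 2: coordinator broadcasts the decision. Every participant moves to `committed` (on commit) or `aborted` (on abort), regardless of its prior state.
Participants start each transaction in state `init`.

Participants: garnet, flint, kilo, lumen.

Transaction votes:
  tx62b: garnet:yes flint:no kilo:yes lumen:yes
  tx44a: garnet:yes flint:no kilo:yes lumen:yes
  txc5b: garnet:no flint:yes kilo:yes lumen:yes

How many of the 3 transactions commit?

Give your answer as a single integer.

tx62b: no from flint -> abort (commits=0)
tx44a: no from flint -> abort (commits=0)
txc5b: no from garnet -> abort (commits=0)

Answer: 0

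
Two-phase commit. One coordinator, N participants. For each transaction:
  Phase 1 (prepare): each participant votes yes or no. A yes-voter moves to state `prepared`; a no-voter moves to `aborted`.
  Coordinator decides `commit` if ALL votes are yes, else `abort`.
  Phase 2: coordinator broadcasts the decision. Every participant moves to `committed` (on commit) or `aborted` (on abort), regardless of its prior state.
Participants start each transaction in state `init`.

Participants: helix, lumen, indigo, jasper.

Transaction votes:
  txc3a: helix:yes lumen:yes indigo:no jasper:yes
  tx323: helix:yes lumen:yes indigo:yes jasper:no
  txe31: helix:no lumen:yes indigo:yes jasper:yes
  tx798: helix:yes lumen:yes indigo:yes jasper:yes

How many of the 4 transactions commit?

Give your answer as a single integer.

Answer: 1

Derivation:
txc3a: no from indigo -> abort (commits=0)
tx323: no from jasper -> abort (commits=0)
txe31: no from helix -> abort (commits=0)
tx798: all yes -> commit (commits=1)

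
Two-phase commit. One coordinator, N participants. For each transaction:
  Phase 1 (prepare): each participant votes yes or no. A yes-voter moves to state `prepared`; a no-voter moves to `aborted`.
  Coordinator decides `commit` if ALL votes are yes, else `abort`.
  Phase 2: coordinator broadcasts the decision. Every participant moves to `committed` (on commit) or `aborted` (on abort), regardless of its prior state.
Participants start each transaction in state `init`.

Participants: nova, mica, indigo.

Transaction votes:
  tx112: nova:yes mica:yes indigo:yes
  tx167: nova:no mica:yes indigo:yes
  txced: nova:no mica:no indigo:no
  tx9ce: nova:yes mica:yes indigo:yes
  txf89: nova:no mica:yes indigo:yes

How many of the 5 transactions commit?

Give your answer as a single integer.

tx112: all yes -> commit (commits=1)
tx167: no from nova -> abort (commits=1)
txced: no from nova, mica, indigo -> abort (commits=1)
tx9ce: all yes -> commit (commits=2)
txf89: no from nova -> abort (commits=2)

Answer: 2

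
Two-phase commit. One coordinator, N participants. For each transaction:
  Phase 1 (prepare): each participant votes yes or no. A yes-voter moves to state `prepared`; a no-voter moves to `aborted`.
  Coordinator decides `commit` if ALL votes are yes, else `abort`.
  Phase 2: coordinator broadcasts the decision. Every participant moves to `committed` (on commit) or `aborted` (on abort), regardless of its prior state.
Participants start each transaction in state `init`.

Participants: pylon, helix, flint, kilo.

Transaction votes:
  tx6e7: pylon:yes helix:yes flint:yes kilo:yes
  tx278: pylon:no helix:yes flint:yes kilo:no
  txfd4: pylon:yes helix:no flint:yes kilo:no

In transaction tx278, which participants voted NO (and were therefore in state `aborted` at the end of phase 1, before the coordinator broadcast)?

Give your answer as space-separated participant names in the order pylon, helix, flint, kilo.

Txn tx278 phase 1: pylon no -> aborted; helix yes -> prepared; flint yes -> prepared; kilo no -> aborted

Answer: pylon kilo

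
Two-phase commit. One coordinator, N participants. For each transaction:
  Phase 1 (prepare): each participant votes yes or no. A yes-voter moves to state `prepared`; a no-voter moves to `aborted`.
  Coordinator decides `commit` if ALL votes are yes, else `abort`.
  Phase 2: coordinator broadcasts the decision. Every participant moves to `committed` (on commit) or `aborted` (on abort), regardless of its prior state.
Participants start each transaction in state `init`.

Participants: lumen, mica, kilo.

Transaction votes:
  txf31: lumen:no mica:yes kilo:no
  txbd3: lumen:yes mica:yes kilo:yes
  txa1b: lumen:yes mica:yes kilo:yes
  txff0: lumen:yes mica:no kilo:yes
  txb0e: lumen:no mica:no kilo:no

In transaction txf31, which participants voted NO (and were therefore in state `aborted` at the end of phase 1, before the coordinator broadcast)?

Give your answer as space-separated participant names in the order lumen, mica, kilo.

Answer: lumen kilo

Derivation:
Txn txf31 phase 1: lumen no -> aborted; mica yes -> prepared; kilo no -> aborted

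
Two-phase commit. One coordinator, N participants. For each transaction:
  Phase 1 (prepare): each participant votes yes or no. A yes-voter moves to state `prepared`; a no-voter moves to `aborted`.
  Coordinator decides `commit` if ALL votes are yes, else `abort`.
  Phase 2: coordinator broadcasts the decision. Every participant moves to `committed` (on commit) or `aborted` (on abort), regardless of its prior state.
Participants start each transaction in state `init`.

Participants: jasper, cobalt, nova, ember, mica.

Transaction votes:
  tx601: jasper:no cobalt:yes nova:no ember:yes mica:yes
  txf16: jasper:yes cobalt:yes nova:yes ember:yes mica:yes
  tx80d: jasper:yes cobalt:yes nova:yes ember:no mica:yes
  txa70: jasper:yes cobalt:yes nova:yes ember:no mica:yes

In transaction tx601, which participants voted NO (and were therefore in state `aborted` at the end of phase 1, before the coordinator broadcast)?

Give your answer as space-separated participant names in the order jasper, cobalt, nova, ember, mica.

Txn tx601 phase 1: jasper no -> aborted; cobalt yes -> prepared; nova no -> aborted; ember yes -> prepared; mica yes -> prepared

Answer: jasper nova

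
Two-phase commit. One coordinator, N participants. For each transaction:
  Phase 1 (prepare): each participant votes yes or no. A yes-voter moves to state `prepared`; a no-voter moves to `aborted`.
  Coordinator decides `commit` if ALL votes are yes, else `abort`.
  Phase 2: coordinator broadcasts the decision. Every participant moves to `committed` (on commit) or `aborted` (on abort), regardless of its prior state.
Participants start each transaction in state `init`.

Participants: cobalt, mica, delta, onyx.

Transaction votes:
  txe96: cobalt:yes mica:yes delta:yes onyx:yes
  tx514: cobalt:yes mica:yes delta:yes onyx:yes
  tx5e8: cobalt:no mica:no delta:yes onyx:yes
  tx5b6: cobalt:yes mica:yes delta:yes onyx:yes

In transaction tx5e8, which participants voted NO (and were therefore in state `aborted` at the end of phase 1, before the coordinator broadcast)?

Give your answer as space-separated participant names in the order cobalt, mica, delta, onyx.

Txn tx5e8 phase 1: cobalt no -> aborted; mica no -> aborted; delta yes -> prepared; onyx yes -> prepared

Answer: cobalt mica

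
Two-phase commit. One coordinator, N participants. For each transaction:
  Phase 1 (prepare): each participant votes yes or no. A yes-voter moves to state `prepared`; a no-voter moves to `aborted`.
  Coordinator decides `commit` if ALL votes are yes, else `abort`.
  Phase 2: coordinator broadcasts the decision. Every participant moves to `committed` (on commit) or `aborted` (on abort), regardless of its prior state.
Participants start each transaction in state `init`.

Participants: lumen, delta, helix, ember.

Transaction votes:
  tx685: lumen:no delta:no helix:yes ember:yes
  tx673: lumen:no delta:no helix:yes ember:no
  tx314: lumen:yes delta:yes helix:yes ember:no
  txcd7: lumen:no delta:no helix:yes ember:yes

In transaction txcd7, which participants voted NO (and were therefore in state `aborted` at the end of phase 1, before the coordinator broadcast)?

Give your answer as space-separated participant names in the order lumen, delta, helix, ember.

Txn txcd7 phase 1: lumen no -> aborted; delta no -> aborted; helix yes -> prepared; ember yes -> prepared

Answer: lumen delta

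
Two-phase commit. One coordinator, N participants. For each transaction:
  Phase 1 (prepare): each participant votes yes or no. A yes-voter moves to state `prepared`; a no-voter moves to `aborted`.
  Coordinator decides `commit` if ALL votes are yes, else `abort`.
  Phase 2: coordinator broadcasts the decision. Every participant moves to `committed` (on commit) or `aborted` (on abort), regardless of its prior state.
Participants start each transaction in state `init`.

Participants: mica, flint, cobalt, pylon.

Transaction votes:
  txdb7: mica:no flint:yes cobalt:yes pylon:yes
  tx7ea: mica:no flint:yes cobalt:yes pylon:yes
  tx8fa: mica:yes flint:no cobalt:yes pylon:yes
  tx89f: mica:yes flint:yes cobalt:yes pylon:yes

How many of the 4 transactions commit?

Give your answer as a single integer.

Answer: 1

Derivation:
txdb7: no from mica -> abort (commits=0)
tx7ea: no from mica -> abort (commits=0)
tx8fa: no from flint -> abort (commits=0)
tx89f: all yes -> commit (commits=1)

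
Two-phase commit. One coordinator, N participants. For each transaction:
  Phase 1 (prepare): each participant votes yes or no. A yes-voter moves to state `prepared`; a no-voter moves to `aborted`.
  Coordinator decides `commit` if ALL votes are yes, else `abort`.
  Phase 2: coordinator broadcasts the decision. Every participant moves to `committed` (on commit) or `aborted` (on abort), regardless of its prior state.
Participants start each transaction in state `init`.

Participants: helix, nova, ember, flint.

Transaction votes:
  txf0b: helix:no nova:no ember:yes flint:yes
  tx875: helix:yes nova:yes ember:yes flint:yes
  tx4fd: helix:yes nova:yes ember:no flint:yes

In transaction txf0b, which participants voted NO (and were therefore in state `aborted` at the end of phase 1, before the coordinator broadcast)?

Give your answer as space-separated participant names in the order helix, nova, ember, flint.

Answer: helix nova

Derivation:
Txn txf0b phase 1: helix no -> aborted; nova no -> aborted; ember yes -> prepared; flint yes -> prepared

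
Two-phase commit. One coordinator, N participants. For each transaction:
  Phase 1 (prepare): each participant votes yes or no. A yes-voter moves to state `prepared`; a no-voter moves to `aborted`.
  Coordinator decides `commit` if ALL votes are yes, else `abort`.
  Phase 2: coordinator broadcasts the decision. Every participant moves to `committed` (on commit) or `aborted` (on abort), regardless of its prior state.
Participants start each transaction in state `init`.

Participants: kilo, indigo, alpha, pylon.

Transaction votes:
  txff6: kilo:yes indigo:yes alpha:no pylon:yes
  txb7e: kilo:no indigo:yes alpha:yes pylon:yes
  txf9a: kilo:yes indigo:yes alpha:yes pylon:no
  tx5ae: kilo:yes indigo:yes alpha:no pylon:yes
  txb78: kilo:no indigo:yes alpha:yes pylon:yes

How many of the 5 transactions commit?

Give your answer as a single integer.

txff6: no from alpha -> abort (commits=0)
txb7e: no from kilo -> abort (commits=0)
txf9a: no from pylon -> abort (commits=0)
tx5ae: no from alpha -> abort (commits=0)
txb78: no from kilo -> abort (commits=0)

Answer: 0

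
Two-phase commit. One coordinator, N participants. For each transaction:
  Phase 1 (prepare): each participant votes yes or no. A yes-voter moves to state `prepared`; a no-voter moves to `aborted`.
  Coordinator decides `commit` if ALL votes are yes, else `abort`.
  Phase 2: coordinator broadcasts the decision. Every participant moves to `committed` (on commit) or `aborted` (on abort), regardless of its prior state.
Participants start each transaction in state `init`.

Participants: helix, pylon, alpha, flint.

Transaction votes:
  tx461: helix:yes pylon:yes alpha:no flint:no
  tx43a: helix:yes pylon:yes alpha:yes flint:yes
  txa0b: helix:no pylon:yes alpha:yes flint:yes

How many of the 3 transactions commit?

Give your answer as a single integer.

tx461: no from alpha, flint -> abort (commits=0)
tx43a: all yes -> commit (commits=1)
txa0b: no from helix -> abort (commits=1)

Answer: 1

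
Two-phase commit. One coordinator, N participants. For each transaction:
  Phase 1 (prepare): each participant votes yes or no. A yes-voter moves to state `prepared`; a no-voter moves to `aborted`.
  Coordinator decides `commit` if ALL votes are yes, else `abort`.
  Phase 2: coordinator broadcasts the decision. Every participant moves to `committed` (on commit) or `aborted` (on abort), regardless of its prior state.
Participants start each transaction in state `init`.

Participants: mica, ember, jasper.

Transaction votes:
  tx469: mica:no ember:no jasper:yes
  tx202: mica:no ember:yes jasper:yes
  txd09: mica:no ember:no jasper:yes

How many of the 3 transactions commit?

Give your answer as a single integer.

tx469: no from mica, ember -> abort (commits=0)
tx202: no from mica -> abort (commits=0)
txd09: no from mica, ember -> abort (commits=0)

Answer: 0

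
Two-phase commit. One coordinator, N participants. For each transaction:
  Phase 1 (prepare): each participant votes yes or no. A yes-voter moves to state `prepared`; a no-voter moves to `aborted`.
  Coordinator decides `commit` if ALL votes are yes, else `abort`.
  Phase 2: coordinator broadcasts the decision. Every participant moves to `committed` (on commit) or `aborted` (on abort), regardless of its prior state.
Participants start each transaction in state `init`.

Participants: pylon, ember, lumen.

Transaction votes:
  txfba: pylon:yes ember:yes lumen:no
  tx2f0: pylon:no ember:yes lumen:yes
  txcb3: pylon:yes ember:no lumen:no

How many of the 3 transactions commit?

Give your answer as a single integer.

Answer: 0

Derivation:
txfba: no from lumen -> abort (commits=0)
tx2f0: no from pylon -> abort (commits=0)
txcb3: no from ember, lumen -> abort (commits=0)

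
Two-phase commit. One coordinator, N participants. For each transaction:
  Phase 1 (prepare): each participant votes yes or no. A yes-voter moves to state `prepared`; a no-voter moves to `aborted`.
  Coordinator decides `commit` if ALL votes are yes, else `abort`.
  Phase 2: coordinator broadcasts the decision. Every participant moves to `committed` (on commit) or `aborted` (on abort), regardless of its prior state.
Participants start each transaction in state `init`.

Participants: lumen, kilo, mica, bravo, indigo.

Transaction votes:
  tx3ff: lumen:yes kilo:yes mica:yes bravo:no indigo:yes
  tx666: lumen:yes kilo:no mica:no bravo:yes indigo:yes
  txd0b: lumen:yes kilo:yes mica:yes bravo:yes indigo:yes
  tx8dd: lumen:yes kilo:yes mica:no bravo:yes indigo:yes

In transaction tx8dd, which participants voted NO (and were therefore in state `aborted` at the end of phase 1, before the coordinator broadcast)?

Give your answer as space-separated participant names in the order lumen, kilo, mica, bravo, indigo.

Answer: mica

Derivation:
Txn tx8dd phase 1: lumen yes -> prepared; kilo yes -> prepared; mica no -> aborted; bravo yes -> prepared; indigo yes -> prepared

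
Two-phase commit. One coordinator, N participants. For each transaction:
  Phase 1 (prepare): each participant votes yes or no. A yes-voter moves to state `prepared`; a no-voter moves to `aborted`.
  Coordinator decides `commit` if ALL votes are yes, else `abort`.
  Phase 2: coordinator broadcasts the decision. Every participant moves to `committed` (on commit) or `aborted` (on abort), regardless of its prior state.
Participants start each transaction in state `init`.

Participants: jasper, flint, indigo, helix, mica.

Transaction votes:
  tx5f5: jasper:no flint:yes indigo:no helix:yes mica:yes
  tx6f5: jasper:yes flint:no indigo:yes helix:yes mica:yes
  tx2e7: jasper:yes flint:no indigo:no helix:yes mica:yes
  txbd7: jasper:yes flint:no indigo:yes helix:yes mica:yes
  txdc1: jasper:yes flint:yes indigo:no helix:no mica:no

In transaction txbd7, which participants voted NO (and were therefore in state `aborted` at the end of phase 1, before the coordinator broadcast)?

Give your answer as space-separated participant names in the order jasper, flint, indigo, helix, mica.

Answer: flint

Derivation:
Txn txbd7 phase 1: jasper yes -> prepared; flint no -> aborted; indigo yes -> prepared; helix yes -> prepared; mica yes -> prepared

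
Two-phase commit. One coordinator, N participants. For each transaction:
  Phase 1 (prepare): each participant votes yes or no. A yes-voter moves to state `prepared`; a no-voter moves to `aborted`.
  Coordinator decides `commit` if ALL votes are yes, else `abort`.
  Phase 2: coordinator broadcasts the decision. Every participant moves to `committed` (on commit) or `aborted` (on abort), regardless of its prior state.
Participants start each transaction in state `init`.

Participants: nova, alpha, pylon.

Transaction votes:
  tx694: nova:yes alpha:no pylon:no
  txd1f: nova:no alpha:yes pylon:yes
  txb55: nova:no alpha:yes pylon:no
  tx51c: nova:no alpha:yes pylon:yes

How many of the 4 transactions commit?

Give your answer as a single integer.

tx694: no from alpha, pylon -> abort (commits=0)
txd1f: no from nova -> abort (commits=0)
txb55: no from nova, pylon -> abort (commits=0)
tx51c: no from nova -> abort (commits=0)

Answer: 0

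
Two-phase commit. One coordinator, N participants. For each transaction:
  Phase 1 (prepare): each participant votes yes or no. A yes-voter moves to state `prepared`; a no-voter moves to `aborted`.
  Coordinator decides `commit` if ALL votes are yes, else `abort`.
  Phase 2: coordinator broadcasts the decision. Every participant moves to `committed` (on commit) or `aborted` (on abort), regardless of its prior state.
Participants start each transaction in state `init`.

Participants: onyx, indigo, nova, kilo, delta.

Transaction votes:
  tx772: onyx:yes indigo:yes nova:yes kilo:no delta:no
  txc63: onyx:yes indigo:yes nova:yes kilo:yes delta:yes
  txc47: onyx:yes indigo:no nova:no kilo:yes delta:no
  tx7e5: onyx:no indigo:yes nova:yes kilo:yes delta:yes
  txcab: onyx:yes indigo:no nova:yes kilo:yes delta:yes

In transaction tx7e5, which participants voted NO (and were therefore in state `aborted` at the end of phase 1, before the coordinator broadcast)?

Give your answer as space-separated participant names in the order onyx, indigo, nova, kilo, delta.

Txn tx7e5 phase 1: onyx no -> aborted; indigo yes -> prepared; nova yes -> prepared; kilo yes -> prepared; delta yes -> prepared

Answer: onyx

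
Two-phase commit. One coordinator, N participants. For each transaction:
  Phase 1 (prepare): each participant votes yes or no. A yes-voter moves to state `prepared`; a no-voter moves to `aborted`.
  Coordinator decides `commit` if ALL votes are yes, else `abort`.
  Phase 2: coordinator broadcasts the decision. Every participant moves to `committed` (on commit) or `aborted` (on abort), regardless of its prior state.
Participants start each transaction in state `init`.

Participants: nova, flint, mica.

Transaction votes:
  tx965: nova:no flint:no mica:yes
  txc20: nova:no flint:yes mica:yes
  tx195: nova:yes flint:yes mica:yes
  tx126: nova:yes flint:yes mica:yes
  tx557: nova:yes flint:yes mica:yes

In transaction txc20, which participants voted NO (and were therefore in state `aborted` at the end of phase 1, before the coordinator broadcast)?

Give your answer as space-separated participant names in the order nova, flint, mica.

Txn txc20 phase 1: nova no -> aborted; flint yes -> prepared; mica yes -> prepared

Answer: nova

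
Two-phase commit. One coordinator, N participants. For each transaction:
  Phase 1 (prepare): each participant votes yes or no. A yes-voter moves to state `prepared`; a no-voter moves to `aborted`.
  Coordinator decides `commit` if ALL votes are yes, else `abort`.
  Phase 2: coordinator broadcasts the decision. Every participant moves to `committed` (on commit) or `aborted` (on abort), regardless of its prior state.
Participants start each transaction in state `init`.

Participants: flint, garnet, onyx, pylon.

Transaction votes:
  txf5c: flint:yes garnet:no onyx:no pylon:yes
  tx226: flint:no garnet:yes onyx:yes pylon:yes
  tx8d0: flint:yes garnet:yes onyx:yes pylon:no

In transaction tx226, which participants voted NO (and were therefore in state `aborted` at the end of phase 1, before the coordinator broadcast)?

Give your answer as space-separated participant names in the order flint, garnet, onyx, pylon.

Answer: flint

Derivation:
Txn tx226 phase 1: flint no -> aborted; garnet yes -> prepared; onyx yes -> prepared; pylon yes -> prepared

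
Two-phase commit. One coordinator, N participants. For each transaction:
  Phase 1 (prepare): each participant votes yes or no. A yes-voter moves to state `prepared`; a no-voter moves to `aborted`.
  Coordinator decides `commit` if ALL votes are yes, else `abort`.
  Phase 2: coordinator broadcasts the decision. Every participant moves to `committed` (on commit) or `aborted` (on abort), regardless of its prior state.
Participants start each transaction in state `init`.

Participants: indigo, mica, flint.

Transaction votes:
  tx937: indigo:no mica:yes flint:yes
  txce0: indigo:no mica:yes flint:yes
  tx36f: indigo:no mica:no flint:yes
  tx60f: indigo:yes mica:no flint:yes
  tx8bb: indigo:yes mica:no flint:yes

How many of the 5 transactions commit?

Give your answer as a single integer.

Answer: 0

Derivation:
tx937: no from indigo -> abort (commits=0)
txce0: no from indigo -> abort (commits=0)
tx36f: no from indigo, mica -> abort (commits=0)
tx60f: no from mica -> abort (commits=0)
tx8bb: no from mica -> abort (commits=0)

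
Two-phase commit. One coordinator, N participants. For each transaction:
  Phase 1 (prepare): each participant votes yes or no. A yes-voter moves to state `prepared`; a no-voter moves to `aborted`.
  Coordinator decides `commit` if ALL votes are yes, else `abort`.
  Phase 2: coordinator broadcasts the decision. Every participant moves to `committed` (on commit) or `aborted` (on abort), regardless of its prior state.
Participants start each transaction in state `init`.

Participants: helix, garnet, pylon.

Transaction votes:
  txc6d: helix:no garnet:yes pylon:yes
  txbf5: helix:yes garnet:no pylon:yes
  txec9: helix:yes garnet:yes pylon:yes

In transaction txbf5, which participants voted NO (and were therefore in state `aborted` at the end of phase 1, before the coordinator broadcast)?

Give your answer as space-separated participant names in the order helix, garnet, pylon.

Txn txbf5 phase 1: helix yes -> prepared; garnet no -> aborted; pylon yes -> prepared

Answer: garnet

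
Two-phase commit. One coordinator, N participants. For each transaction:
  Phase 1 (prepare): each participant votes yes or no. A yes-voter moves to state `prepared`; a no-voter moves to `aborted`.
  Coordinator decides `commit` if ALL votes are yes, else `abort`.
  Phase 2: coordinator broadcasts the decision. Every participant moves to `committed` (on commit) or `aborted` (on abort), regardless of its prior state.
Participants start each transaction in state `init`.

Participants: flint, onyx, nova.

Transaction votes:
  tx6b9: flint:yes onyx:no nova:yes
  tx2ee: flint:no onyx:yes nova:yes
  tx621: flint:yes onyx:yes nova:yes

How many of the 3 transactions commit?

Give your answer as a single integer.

Answer: 1

Derivation:
tx6b9: no from onyx -> abort (commits=0)
tx2ee: no from flint -> abort (commits=0)
tx621: all yes -> commit (commits=1)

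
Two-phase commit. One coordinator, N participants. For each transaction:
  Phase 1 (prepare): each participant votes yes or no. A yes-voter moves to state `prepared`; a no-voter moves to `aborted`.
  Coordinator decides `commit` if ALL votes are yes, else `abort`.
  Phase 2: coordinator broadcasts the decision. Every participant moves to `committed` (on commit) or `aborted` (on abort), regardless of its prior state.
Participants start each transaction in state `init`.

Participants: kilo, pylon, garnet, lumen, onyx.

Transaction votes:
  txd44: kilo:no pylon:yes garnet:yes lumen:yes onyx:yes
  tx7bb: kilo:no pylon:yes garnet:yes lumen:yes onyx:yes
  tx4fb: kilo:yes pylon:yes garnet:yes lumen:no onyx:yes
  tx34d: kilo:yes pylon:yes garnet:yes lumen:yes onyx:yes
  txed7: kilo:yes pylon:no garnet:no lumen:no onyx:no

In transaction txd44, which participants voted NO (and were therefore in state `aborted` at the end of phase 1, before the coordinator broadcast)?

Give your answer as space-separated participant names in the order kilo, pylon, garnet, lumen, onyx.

Txn txd44 phase 1: kilo no -> aborted; pylon yes -> prepared; garnet yes -> prepared; lumen yes -> prepared; onyx yes -> prepared

Answer: kilo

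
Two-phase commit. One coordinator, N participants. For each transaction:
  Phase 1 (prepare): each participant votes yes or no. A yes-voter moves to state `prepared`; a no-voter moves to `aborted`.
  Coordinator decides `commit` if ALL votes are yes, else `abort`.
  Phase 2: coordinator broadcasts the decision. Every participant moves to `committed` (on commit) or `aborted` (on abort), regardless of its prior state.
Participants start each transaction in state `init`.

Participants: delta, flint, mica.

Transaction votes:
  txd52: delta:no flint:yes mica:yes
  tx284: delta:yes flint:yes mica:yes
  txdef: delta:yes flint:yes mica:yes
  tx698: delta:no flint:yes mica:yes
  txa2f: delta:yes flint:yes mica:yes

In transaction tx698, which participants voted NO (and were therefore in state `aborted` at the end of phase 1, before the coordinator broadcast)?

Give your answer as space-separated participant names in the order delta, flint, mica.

Answer: delta

Derivation:
Txn tx698 phase 1: delta no -> aborted; flint yes -> prepared; mica yes -> prepared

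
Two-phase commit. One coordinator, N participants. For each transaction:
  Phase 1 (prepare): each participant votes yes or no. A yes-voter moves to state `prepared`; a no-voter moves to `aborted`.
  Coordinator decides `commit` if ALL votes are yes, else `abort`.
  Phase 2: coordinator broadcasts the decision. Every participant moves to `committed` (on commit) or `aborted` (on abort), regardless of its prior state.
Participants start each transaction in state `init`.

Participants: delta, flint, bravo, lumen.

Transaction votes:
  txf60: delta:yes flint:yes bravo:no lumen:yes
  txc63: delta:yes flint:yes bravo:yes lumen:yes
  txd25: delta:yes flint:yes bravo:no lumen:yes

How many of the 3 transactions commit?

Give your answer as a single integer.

txf60: no from bravo -> abort (commits=0)
txc63: all yes -> commit (commits=1)
txd25: no from bravo -> abort (commits=1)

Answer: 1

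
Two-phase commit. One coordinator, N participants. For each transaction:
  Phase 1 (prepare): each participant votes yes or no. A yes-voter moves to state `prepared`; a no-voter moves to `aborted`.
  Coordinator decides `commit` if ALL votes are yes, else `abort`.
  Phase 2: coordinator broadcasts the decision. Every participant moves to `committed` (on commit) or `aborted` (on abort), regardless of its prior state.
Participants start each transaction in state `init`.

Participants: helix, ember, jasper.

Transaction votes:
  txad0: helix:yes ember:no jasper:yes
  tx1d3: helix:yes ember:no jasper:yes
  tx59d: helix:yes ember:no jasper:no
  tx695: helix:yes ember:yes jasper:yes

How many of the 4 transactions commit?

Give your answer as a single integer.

Answer: 1

Derivation:
txad0: no from ember -> abort (commits=0)
tx1d3: no from ember -> abort (commits=0)
tx59d: no from ember, jasper -> abort (commits=0)
tx695: all yes -> commit (commits=1)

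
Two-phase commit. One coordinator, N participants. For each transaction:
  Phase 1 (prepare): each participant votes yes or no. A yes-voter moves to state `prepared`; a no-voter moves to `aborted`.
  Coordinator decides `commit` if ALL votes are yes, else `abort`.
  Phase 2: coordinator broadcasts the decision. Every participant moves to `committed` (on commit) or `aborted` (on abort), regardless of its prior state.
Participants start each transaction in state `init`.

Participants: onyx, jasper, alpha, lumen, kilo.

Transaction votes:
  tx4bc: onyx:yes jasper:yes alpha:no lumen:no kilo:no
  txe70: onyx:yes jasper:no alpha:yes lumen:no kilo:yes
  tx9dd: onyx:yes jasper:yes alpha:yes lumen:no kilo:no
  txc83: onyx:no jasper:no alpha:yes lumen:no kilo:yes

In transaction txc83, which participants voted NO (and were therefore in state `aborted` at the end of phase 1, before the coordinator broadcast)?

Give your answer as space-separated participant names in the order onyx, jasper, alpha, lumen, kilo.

Answer: onyx jasper lumen

Derivation:
Txn txc83 phase 1: onyx no -> aborted; jasper no -> aborted; alpha yes -> prepared; lumen no -> aborted; kilo yes -> prepared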